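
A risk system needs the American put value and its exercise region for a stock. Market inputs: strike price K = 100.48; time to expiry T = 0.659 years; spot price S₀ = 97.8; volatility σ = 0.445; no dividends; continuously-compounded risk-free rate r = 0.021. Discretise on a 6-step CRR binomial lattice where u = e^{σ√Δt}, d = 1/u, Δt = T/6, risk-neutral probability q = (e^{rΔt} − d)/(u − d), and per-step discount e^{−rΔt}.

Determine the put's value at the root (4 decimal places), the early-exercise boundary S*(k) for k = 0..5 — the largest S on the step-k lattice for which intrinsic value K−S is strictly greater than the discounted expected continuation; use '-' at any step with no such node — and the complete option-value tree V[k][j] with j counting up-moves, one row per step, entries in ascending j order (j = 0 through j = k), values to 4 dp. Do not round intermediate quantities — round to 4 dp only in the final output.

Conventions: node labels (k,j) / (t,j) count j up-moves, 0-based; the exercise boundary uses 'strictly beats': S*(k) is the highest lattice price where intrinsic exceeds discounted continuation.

price = 14.8106
boundary = - - - 62.8336 72.8184 84.3898
tree:
14.8106
21.0072 7.9235
28.7515 12.4121 2.9210
37.6464 18.9022 5.1836 0.3940
46.2620 27.6616 9.1568 0.7465 0.0000
53.6963 37.6464 16.0902 1.4145 0.0000 0.0000
60.1112 46.2620 27.6616 2.6800 0.0000 0.0000 0.0000

Δt=0.10983, u=1.15891, d=0.86288, q=0.47100, disc=e^(-rΔt)=0.99770
k=6 terminal: V=max(K-S,0) → 60.1112 46.2620 27.6616 2.6800 0.0000 0.0000 0.0000
k=5: j=0 S=46.7837 intr=53.6963 cont=53.4648 V=53.6963[EX]; j=1 S=62.8336 intr=37.6464 cont=37.4149 V=37.6464[EX]; j=2 S=84.3898 intr=16.0902 cont=15.8587 V=16.0902[EX]; j=3 S=113.3412 intr=0.0000 cont=1.4145 V=1.4145[hold]; j=4 S=152.2248 intr=0.0000 cont=0.0000 V=0.0000[hold]; j=5 S=204.4481 intr=0.0000 cont=0.0000 V=0.0000[hold]  S*(5)=84.3898
k=4: j=0 S=54.2180 intr=46.2620 cont=46.0305 V=46.2620[EX]; j=1 S=72.8184 intr=27.6616 cont=27.4301 V=27.6616[EX]; j=2 S=97.8000 intr=2.6800 cont=9.1568 V=9.1568[hold]; j=3 S=131.3520 intr=0.0000 cont=0.7465 V=0.7465[hold]; j=4 S=176.4145 intr=0.0000 cont=0.0000 V=0.0000[hold]  S*(4)=72.8184
k=3: j=0 S=62.8336 intr=37.6464 cont=37.4149 V=37.6464[EX]; j=1 S=84.3898 intr=16.0902 cont=18.9022 V=18.9022[hold]; j=2 S=113.3412 intr=0.0000 cont=5.1836 V=5.1836[hold]; j=3 S=152.2248 intr=0.0000 cont=0.3940 V=0.3940[hold]  S*(3)=62.8336
k=2: j=0 S=72.8184 intr=27.6616 cont=28.7515 V=28.7515[hold]; j=1 S=97.8000 intr=2.6800 cont=12.4121 V=12.4121[hold]; j=2 S=131.3520 intr=0.0000 cont=2.9210 V=2.9210[hold]  S*(2)=-
k=1: j=0 S=84.3898 intr=16.0902 cont=21.0072 V=21.0072[hold]; j=1 S=113.3412 intr=0.0000 cont=7.9235 V=7.9235[hold]  S*(1)=-
k=0: j=0 S=97.8000 intr=2.6800 cont=14.8106 V=14.8106[hold]  S*(0)=-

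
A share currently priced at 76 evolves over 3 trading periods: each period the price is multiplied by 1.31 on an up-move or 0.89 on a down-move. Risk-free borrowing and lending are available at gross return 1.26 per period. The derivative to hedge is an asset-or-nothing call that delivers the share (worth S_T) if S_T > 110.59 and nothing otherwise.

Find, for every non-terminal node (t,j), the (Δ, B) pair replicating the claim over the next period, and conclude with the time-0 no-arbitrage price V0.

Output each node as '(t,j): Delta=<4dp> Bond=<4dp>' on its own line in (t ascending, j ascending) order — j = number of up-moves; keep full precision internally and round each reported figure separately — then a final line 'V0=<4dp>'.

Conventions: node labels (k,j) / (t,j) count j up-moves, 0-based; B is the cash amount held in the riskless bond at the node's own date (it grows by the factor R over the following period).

The replicating-portfolio and risk-neutral prices coincide; use p* = (1.26−0.89)/(1.31−0.89) = 0.8810 for the latter.
Expiry values: V(3,0)=0.0000, V(3,1)=0.0000, V(3,2)=116.0770, V(3,3)=170.8549
  t=2,j=0: stock 60.1996 → up 78.8615 (V=0.0000), down 53.5776 (V=0.0000). Price 0.0000; hedge Δ=0.0000, bond B=0.0000.
  t=2,j=1: stock 88.6084 → up 116.0770 (V=116.0770), down 78.8615 (V=0.0000). Price 81.1574; hedge Δ=3.1190, bond B=-195.2164.
  t=2,j=2: stock 130.4236 → up 170.8549 (V=170.8549), down 116.0770 (V=116.0770). Price 130.4236; hedge Δ=1.0000, bond B=0.0000.
  t=1,j=0: stock 67.6400 → up 88.6084 (V=81.1574), down 60.1996 (V=0.0000). Price 56.7427; hedge Δ=2.8568, bond B=-136.4892.
  t=1,j=1: stock 99.5600 → up 130.4236 (V=130.4236), down 88.6084 (V=81.1574). Price 98.8560; hedge Δ=1.1782, bond B=-18.4445.
  t=0,j=0: stock 76.0000 → up 99.5600 (V=98.8560), down 67.6400 (V=56.7427). Price 74.4782; hedge Δ=1.3193, bond B=-25.7916.
Sanity check at the root: Δ(0,0)·S0 + B(0,0) reproduces V0 = 74.4782.

(0,0): Delta=1.3193 Bond=-25.7916
(1,0): Delta=2.8568 Bond=-136.4892
(1,1): Delta=1.1782 Bond=-18.4445
(2,0): Delta=0.0000 Bond=0.0000
(2,1): Delta=3.1190 Bond=-195.2164
(2,2): Delta=1.0000 Bond=0.0000
V0=74.4782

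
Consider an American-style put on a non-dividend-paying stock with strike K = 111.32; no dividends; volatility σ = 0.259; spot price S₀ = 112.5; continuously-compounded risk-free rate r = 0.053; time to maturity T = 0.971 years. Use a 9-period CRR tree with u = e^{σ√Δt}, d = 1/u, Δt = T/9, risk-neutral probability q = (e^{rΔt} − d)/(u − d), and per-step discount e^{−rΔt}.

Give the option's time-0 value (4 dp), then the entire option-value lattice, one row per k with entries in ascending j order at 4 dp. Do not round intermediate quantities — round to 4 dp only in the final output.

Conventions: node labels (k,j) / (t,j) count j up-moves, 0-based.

Δt=0.10789  u=1.08880  d=0.91845  q=0.51241  discount=0.99430
step 9 (expiry): payoffs max(K−S,0) = 59.0040 49.3006 37.7975 24.1608 7.9948 0.0000 0.0000 0.0000 0.0000 0.0000
k=8: (k=8,j=0): S=56.9615, K−S=54.3585, hold=53.7238 ⇒ V=54.3585 exercise | (k=8,j=1): S=67.5265, K−S=43.7935, hold=43.1588 ⇒ V=43.7935 exercise | (k=8,j=2): S=80.0510, K−S=31.2690, hold=30.6343 ⇒ V=31.2690 exercise | (k=8,j=3): S=94.8986, K−S=16.4214, hold=15.7867 ⇒ V=16.4214 exercise | (k=8,j=4): S=112.5000, K−S=0.0000, hold=3.8760 ⇒ V=3.8760 continue | (k=8,j=5): S=133.3661, K−S=0.0000, hold=0.0000 ⇒ V=0.0000 continue | (k=8,j=6): S=158.1023, K−S=0.0000, hold=0.0000 ⇒ V=0.0000 continue | (k=8,j=7): S=187.4265, K−S=0.0000, hold=0.0000 ⇒ V=0.0000 continue | (k=8,j=8): S=222.1897, K−S=0.0000, hold=0.0000 ⇒ V=0.0000 continue
k=7: (k=7,j=0): S=62.0194, K−S=49.3006, hold=48.6659 ⇒ V=49.3006 exercise | (k=7,j=1): S=73.5225, K−S=37.7975, hold=37.1628 ⇒ V=37.7975 exercise | (k=7,j=2): S=87.1592, K−S=24.1608, hold=23.5261 ⇒ V=24.1608 exercise | (k=7,j=3): S=103.3252, K−S=7.9948, hold=9.9361 ⇒ V=9.9361 continue | (k=7,j=4): S=122.4895, K−S=0.0000, hold=1.8791 ⇒ V=1.8791 continue | (k=7,j=5): S=145.2084, K−S=0.0000, hold=0.0000 ⇒ V=0.0000 continue | (k=7,j=6): S=172.1411, K−S=0.0000, hold=0.0000 ⇒ V=0.0000 continue | (k=7,j=7): S=204.0692, K−S=0.0000, hold=0.0000 ⇒ V=0.0000 continue
k=6: (k=6,j=0): S=67.5265, K−S=43.7935, hold=43.1588 ⇒ V=43.7935 exercise | (k=6,j=1): S=80.0510, K−S=31.2690, hold=30.6343 ⇒ V=31.2690 exercise | (k=6,j=2): S=94.8986, K−S=16.4214, hold=16.7757 ⇒ V=16.7757 continue | (k=6,j=3): S=112.5000, K−S=0.0000, hold=5.7745 ⇒ V=5.7745 continue | (k=6,j=4): S=133.3661, K−S=0.0000, hold=0.9110 ⇒ V=0.9110 continue | (k=6,j=5): S=158.1023, K−S=0.0000, hold=0.0000 ⇒ V=0.0000 continue | (k=6,j=6): S=187.4265, K−S=0.0000, hold=0.0000 ⇒ V=0.0000 continue
k=5: (k=5,j=0): S=73.5225, K−S=37.7975, hold=37.1628 ⇒ V=37.7975 exercise | (k=5,j=1): S=87.1592, K−S=24.1608, hold=23.7066 ⇒ V=24.1608 exercise | (k=5,j=2): S=103.3252, K−S=7.9948, hold=11.0751 ⇒ V=11.0751 continue | (k=5,j=3): S=122.4895, K−S=0.0000, hold=3.2637 ⇒ V=3.2637 continue | (k=5,j=4): S=145.2084, K−S=0.0000, hold=0.4417 ⇒ V=0.4417 continue | (k=5,j=5): S=172.1411, K−S=0.0000, hold=0.0000 ⇒ V=0.0000 continue
k=4: (k=4,j=0): S=80.0510, K−S=31.2690, hold=30.6343 ⇒ V=31.2690 exercise | (k=4,j=1): S=94.8986, K−S=16.4214, hold=17.3561 ⇒ V=17.3561 continue | (k=4,j=2): S=112.5000, K−S=0.0000, hold=7.0322 ⇒ V=7.0322 continue | (k=4,j=3): S=133.3661, K−S=0.0000, hold=1.8073 ⇒ V=1.8073 continue | (k=4,j=4): S=158.1023, K−S=0.0000, hold=0.2141 ⇒ V=0.2141 continue
k=3: (k=3,j=0): S=87.1592, K−S=24.1608, hold=24.0023 ⇒ V=24.1608 exercise | (k=3,j=1): S=103.3252, K−S=7.9948, hold=11.9972 ⇒ V=11.9972 continue | (k=3,j=2): S=122.4895, K−S=0.0000, hold=4.3301 ⇒ V=4.3301 continue | (k=3,j=3): S=145.2084, K−S=0.0000, hold=0.9853 ⇒ V=0.9853 continue
k=2: (k=2,j=0): S=94.8986, K−S=16.4214, hold=17.8259 ⇒ V=17.8259 continue | (k=2,j=1): S=112.5000, K−S=0.0000, hold=8.0225 ⇒ V=8.0225 continue | (k=2,j=2): S=133.3661, K−S=0.0000, hold=2.6013 ⇒ V=2.6013 continue
k=1: (k=1,j=0): S=103.3252, K−S=7.9948, hold=12.7296 ⇒ V=12.7296 continue | (k=1,j=1): S=122.4895, K−S=0.0000, hold=5.2147 ⇒ V=5.2147 continue
k=0: (k=0,j=0): S=112.5000, K−S=0.0000, hold=8.8283 ⇒ V=8.8283 continue

price = 8.8283
tree:
8.8283
12.7296 5.2147
17.8259 8.0225 2.6013
24.1608 11.9972 4.3301 0.9853
31.2690 17.3561 7.0322 1.8073 0.2141
37.7975 24.1608 11.0751 3.2637 0.4417 0.0000
43.7935 31.2690 16.7757 5.7745 0.9110 0.0000 0.0000
49.3006 37.7975 24.1608 9.9361 1.8791 0.0000 0.0000 0.0000
54.3585 43.7935 31.2690 16.4214 3.8760 0.0000 0.0000 0.0000 0.0000
59.0040 49.3006 37.7975 24.1608 7.9948 0.0000 0.0000 0.0000 0.0000 0.0000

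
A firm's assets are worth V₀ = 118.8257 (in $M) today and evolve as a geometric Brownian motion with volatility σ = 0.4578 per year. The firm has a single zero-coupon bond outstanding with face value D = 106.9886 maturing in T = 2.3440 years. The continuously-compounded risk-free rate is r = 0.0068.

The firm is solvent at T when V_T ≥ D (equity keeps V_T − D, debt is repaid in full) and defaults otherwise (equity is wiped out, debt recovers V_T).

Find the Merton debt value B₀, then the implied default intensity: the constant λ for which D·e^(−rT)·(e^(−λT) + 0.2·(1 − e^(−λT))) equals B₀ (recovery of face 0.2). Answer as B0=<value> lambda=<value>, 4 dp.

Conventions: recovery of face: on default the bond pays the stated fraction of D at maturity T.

B0=80.9202 lambda=0.1457

Work the structural quantities from V₀ = 118.8257 against face 106.9886:
d₁ = [ln(V₀/D) + (r + σ²/2)T] / (σ√T)
   = [ln(118.8257/106.9886) + (0.0068 + 0.5·0.4578²)·2.3440] / (0.4578·√2.3440)
   = [0.104935 + 0.261568] / 0.700898 = 0.522906
d₂ = d₁ − σ√T = 0.522906 − 0.700898 = -0.177992
N(d₁) = 0.699480,  N(d₂) = 0.429365,  e^(−rT) = 0.984187
E₀ = V₀·N(d₁) − D·e^(−rT)·N(d₂)
   = 118.8257·0.699480 − 106.9886·0.984187·0.429365 = 37.905481
B₀ = V₀ − E₀ = 118.8257 − 37.905481 = 80.920219
e^(−λT) = (B₀·e^(rT)/D − 0.2)/(1 − 0.2) = (80.9202·1.016067/106.9886 − 0.2)/0.8 = 0.71062031
λ = −ln(0.71062031)/2.3440 = 0.145741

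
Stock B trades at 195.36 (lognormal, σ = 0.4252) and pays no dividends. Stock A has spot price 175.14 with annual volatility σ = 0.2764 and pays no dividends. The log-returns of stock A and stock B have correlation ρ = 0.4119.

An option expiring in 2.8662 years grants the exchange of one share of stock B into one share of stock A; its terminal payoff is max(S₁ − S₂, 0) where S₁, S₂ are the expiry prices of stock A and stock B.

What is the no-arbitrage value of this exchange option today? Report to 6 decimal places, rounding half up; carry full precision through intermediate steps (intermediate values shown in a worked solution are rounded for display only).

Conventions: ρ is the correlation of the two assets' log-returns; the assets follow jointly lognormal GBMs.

σ_eff = √(σ₁² + σ₂² − 2ρσ₁σ₂) = √(0.2764² + 0.4252² − 2·0.4119·0.2764·0.4252) = 0.400468
d₁ = (ln(S₁/S₂) + (q₂ − q₁ + σ_eff²/2)T) / (σ_eff√T) = (ln(175.14/195.36) + (0.0 − 0.0 + 0.080187)·2.8662) / 0.677987 = 0.177842
d₂ = d₁ − σ_eff√T = 0.177842 − 0.677987 = -0.500145
N(d₁) = 0.570577,  N(d₂) = 0.308487
V = S₁·e^{−q₁T}·N(d₁) − S₂·e^{−q₂T}·N(d₂) = 99.930772 − 60.265954 = 39.664818
Key observation: r never enters — measured in units of stock B, the claim is a call on S₁/S₂ struck at 1, so only the dividend yields and σ_eff matter.

exchange price = 39.664818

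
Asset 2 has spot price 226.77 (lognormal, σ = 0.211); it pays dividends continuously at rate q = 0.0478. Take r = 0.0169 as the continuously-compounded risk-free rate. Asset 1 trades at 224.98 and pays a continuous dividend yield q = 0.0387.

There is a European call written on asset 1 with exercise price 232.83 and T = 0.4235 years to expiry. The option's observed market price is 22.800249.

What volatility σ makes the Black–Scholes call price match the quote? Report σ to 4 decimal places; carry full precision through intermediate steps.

sigma = 0.4691

At σ = 0.4691 the Black–Scholes value reproduces the quote:
σ√T = 0.4691·√0.4235 = 0.305276
d₁ = (ln(S/K) + (r−q+σ²/2)T) / (σ√T) = (ln(224.98/232.83) + (0.0169−0.0387+0.4691²/2)·0.4235) / 0.305276 = (-0.034297 + 0.037364) / 0.305276 = 0.010047
d₂ = d₁ − σ√T = 0.010047 − 0.305276 = -0.295228
e^{−rT} = 0.992868
e^{−qT} = 0.983744
N(d₁) = 0.504008,  N(d₂) = 0.383910
V = S·e^{−qT}·N(d₁) − K·e^{−rT}·N(d₂) = 111.548502 − 88.748253 = 22.800249 (matching the quote); vega is positive throughout, so no other σ reproduces this price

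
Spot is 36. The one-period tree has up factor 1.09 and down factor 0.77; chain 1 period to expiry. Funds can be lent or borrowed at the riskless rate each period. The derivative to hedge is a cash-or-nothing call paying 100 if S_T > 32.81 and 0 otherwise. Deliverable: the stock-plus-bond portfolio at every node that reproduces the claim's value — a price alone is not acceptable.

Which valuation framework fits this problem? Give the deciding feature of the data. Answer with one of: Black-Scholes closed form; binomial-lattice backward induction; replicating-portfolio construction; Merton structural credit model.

Key observation: the task asks for the hedge itself — share and bond holdings at every node of the 1-period tree on spot 36 with factors 1.09/0.77 — which is exactly what the replicating-portfolio construction produces.

framework: replicating-portfolio construction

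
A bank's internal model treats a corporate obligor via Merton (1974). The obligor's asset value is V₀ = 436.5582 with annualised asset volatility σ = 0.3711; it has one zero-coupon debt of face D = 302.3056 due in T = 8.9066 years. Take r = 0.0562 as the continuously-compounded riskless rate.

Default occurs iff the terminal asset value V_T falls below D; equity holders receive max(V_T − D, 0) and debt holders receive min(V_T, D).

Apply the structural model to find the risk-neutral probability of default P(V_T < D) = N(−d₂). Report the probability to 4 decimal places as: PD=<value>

PD=0.4090

Work the structural quantities from V₀ = 436.5582 against face 302.3056:
d₁ = [ln(V₀/D) + (r + σ²/2)T] / (σ√T)
   = [ln(436.5582/302.3056) + (0.0562 + 0.5·0.3711²)·8.9066] / (0.3711·√8.9066)
   = [0.367483 + 1.113838] / 1.107508 = 1.337526
d₂ = d₁ − σ√T = 1.337526 − 1.107508 = 0.230018
risk-neutral PD = N(−d₂) = N(-0.230018) = 0.409039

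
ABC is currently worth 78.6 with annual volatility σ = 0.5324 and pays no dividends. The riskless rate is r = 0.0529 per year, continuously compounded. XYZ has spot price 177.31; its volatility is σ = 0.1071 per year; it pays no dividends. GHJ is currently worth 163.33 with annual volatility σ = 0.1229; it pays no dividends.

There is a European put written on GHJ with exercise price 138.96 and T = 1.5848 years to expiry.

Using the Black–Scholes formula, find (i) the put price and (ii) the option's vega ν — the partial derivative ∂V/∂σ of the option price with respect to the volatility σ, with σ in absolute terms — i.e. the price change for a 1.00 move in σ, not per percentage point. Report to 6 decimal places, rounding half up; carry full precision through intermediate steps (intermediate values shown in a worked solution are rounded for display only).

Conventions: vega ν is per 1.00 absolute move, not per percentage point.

σ√T = 0.1229·√1.5848 = 0.154717
d₁ = (ln(S/K) + (r+σ²/2)T) / (σ√T) = (ln(163.33/138.96) + (0.0529+0.1229²/2)·1.5848) / 0.154717 = (0.161587 + 0.095805) / 0.154717 = 1.663622
d₂ = d₁ − σ√T = 1.663622 − 0.154717 = 1.508905
e^{−rT} = 0.919582
N(−d₁) = 0.048094,  N(−d₂) = 0.065662
Put price V = K·e^{−rT}·N(−d₂) − S·N(−d₁) = 8.390576 − 7.855194 = 0.535381
φ(d₁) = (1/√(2π))·e^{−d₁²/2} = 0.099983
ν = S·φ(d₁)·√T = 20.557881

price = 0.535381
ν = 20.557881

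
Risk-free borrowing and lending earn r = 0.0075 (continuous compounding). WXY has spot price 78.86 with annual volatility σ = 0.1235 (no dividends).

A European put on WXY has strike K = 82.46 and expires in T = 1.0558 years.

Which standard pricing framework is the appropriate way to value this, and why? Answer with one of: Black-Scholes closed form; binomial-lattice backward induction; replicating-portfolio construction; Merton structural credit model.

Key observation: a European-exercise option on WXY struck at 82.46 — a GBM underlying with constant parameters — admits an analytic price: the data contain no early exercise, no discrete tree, no debt structure.

framework: Black-Scholes closed form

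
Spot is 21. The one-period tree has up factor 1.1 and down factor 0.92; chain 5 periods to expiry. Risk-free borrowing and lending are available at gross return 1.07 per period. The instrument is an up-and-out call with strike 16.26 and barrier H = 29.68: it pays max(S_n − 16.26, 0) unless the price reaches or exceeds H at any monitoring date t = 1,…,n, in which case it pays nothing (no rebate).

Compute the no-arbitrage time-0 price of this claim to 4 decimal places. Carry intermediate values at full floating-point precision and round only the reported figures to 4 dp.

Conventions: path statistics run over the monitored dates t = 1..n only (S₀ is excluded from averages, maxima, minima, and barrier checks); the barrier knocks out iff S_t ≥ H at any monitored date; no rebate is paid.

price = 3.6861

Under the martingale measure an up-move has probability p* = 0.8333; value the claim as the probability-weighted average of per-path payoffs, discounted 5 periods at R = 1.07.
Enumerate all 2^5 = 32 price paths (U = up ×1.1, D = down ×0.92); each path with k up-moves has probability p*^k·(1−p*)^(5−k).
DDDDD: M=19.3200, payoff=0.0000, prob=0.000129
UDDDD: M=23.1000, payoff=0.2887, prob=0.000643
DUDDD: M=21.2520, payoff=0.2887, prob=0.000643
UUDDD: M=25.4100, payoff=3.5265, prob=0.003215
DDUDD: M=19.5518, payoff=0.2887, prob=0.000643
UDUDD: M=23.3772, payoff=3.5265, prob=0.003215
DUUDD: M=23.3772, payoff=3.5265, prob=0.003215
UUUDD: M=27.9510, payoff=7.3977, prob=0.016075
DDDUD: M=19.3200, payoff=0.2887, prob=0.000643
UDDUD: M=23.1000, payoff=3.5265, prob=0.003215
DUDUD: M=21.5070, payoff=3.5265, prob=0.003215
UUDUD: M=25.7149, payoff=7.3977, prob=0.016075
DDUUD: M=21.5070, payoff=3.5265, prob=0.003215
UDUUD: M=25.7149, payoff=7.3977, prob=0.016075
DUUUD: M=25.7149, payoff=7.3977, prob=0.016075
UUUUD: M=30.7461, payoff=0.0000, prob=0.080376
DDDDU: M=19.3200, payoff=0.2887, prob=0.000643
UDDDU: M=23.1000, payoff=3.5265, prob=0.003215
DUDDU: M=21.2520, payoff=3.5265, prob=0.003215
UUDDU: M=25.4100, payoff=7.3977, prob=0.016075
DDUDU: M=19.7865, payoff=3.5265, prob=0.003215
UDUDU: M=23.6577, payoff=7.3977, prob=0.016075
DUUDU: M=23.6577, payoff=7.3977, prob=0.016075
UUUDU: M=28.2864, payoff=12.0264, prob=0.080376
DDDUU: M=19.7865, payoff=3.5265, prob=0.003215
UDDUU: M=23.6577, payoff=7.3977, prob=0.016075
DUDUU: M=23.6577, payoff=7.3977, prob=0.016075
UUDUU: M=28.2864, payoff=12.0264, prob=0.080376
DDUUU: M=23.6577, payoff=7.3977, prob=0.016075
UDUUU: M=28.2864, payoff=12.0264, prob=0.080376
DUUUU: M=28.2864, payoff=12.0264, prob=0.080376
UUUUU: M=33.8207, payoff=0.0000, prob=0.401878
Price = Σ prob·payoff / R^5 = 5.170013 / 1.402552 = 3.6861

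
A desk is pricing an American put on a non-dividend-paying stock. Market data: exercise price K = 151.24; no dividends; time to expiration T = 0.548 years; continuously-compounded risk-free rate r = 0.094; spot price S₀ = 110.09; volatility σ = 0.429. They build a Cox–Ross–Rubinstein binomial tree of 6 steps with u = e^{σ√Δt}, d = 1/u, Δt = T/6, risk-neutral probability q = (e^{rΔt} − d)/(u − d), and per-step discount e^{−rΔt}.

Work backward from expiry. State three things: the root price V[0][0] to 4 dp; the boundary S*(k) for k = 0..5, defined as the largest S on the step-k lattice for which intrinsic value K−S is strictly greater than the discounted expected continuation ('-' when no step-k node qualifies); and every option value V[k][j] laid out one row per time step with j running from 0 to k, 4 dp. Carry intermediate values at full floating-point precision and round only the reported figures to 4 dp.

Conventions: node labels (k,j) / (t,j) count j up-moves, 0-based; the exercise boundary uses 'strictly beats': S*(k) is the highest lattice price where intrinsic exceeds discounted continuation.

Δt=0.09133  u=1.13843  d=0.87840  q=0.50079  discount=0.99145
step 6 (expiry): payoffs max(K−S,0) = 100.6679 85.6975 66.2955 41.1500 8.5609 0.0000 0.0000
step 5: (k=5,j=0): S=57.5727, K−S=93.6673, hold=92.3744 ⇒ V=93.6673 exercise | (k=5,j=1): S=74.6155, K−S=76.6245, hold=75.3316 ⇒ V=76.6245 exercise | (k=5,j=2): S=96.7034, K−S=54.5366, hold=53.2437 ⇒ V=54.5366 exercise | (k=5,j=3): S=125.3297, K−S=25.9103, hold=24.6174 ⇒ V=25.9103 exercise | (k=5,j=4): S=162.4301, K−S=0.0000, hold=4.2371 ⇒ V=4.2371 continue | (k=5,j=5): S=210.5130, K−S=0.0000, hold=0.0000 ⇒ V=0.0000 continue  boundary S*=125.3297
step 4: (k=4,j=0): S=65.5425, K−S=85.6975, hold=84.4046 ⇒ V=85.6975 exercise | (k=4,j=1): S=84.9445, K−S=66.2955, hold=65.0026 ⇒ V=66.2955 exercise | (k=4,j=2): S=110.0900, K−S=41.1500, hold=39.8571 ⇒ V=41.1500 exercise | (k=4,j=3): S=142.6791, K−S=8.5609, hold=14.9278 ⇒ V=14.9278 continue | (k=4,j=4): S=184.9152, K−S=0.0000, hold=2.0971 ⇒ V=2.0971 continue  boundary S*=110.0900
step 3: (k=3,j=0): S=74.6155, K−S=76.6245, hold=75.3316 ⇒ V=76.6245 exercise | (k=3,j=1): S=96.7034, K−S=54.5366, hold=53.2437 ⇒ V=54.5366 exercise | (k=3,j=2): S=125.3297, K−S=25.9103, hold=27.7786 ⇒ V=27.7786 continue | (k=3,j=3): S=162.4301, K−S=0.0000, hold=8.4296 ⇒ V=8.4296 continue  boundary S*=96.7034
step 2: (k=2,j=0): S=84.9445, K−S=66.2955, hold=65.0026 ⇒ V=66.2955 exercise | (k=2,j=1): S=110.0900, K−S=41.1500, hold=40.7848 ⇒ V=41.1500 exercise | (k=2,j=2): S=142.6791, K−S=8.5609, hold=17.9342 ⇒ V=17.9342 continue  boundary S*=110.0900
step 1: (k=1,j=0): S=96.7034, K−S=54.5366, hold=53.2437 ⇒ V=54.5366 exercise | (k=1,j=1): S=125.3297, K−S=25.9103, hold=29.2713 ⇒ V=29.2713 continue  boundary S*=96.7034
step 0: (k=0,j=0): S=110.0900, K−S=41.1500, hold=41.5259 ⇒ V=41.5259 continue  boundary S*=-

price = 41.5259
boundary = - 96.7034 110.0900 96.7034 110.0900 125.3297
tree:
41.5259
54.5366 29.2713
66.2955 41.1500 17.9342
76.6245 54.5366 27.7786 8.4296
85.6975 66.2955 41.1500 14.9278 2.0971
93.6673 76.6245 54.5366 25.9103 4.2371 0.0000
100.6679 85.6975 66.2955 41.1500 8.5609 0.0000 0.0000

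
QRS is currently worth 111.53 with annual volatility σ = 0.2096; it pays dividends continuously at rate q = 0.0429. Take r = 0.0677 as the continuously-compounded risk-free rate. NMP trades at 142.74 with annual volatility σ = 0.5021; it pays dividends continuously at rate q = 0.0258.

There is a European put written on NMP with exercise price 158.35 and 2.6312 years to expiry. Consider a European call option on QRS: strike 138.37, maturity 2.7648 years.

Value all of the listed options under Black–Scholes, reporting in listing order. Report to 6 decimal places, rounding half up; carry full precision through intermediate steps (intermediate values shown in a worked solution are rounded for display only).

price(NMP put K=158.35) = 41.602391
price(QRS call K=138.37) = 8.223262

[NMP put K=158.35]
σ√T = 0.5021·√2.6312 = 0.814455
d₁ = (ln(S/K) + (r−q+σ²/2)T) / (σ√T) = (ln(142.74/158.35) + (0.0677−0.0258+0.5021²/2)·2.6312) / 0.814455 = (-0.103783 + 0.441916) / 0.814455 = 0.415165
d₂ = d₁ − σ√T = 0.415165 − 0.814455 = -0.399291
e^{−rT} = 0.836832
e^{−qT} = 0.934368
N(−d₁) = 0.339011,  N(−d₂) = 0.655160
price = K·e^{−rT}·N(−d₂) − S·e^{−qT}·N(−d₁) = 86.816823 − 45.214432 = 41.602391
[QRS call K=138.37]
σ√T = 0.2096·√2.7648 = 0.348516
d₁ = (ln(S/K) + (r−q+σ²/2)T) / (σ√T) = (ln(111.53/138.37) + (0.0677−0.0429+0.2096²/2)·2.7648) / 0.348516 = (-0.215638 + 0.129299) / 0.348516 = -0.247732
d₂ = d₁ − σ√T = -0.247732 − 0.348516 = -0.596249
e^{−rT} = 0.829297
e^{−qT} = 0.888154
N(d₁) = 0.402171,  N(d₂) = 0.275505
price = S·e^{−qT}·N(d₁) − K·e^{−rT}·N(d₂) = 39.837358 − 31.614097 = 8.223262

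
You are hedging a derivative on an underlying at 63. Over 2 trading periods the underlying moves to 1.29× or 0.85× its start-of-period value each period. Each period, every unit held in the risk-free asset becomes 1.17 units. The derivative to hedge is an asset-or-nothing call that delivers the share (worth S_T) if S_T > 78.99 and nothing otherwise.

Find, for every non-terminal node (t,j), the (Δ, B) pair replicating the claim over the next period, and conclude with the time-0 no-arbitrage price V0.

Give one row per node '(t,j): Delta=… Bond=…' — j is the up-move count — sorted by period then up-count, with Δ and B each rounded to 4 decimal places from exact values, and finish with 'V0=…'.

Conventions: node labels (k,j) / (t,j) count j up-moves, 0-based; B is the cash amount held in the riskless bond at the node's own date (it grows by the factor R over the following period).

(0,0): Delta=2.3509 Bond=-107.5999
(1,0): Delta=0.0000 Bond=0.0000
(1,1): Delta=2.9318 Bond=-173.1013
V0=40.5082

Since d<R<u, set p* = (R−d)/(u−d) = 0.7273; price each node as the discounted p*-expectation of its children.
Expiry values: V(2,0)=0.0000, V(2,1)=0.0000, V(2,2)=104.8383
  t=1,j=0: stock 53.5500 → up 69.0795 (V=0.0000), down 45.5175 (V=0.0000). Price 0.0000; hedge Δ=0.0000, bond B=0.0000.
  t=1,j=1: stock 81.2700 → up 104.8383 (V=104.8383), down 69.0795 (V=0.0000). Price 65.1676; hedge Δ=2.9318, bond B=-173.1013.
  t=0,j=0: stock 63.0000 → up 81.2700 (V=65.1676), down 53.5500 (V=0.0000). Price 40.5082; hedge Δ=2.3509, bond B=-107.5999.
Sanity check at the root: Δ(0,0)·S0 + B(0,0) reproduces V0 = 40.5082.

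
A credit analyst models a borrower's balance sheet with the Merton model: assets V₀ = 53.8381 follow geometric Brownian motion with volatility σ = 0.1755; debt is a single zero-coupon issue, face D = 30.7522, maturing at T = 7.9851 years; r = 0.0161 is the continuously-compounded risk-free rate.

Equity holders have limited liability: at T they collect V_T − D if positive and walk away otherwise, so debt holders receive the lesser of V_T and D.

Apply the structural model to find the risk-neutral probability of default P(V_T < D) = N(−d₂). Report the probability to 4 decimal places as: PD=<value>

Work the structural quantities from V₀ = 53.8381 against face 30.7522:
d₁ = [ln(V₀/D) + (r + σ²/2)T] / (σ√T)
   = [ln(53.8381/30.7522) + (0.0161 + 0.5·0.1755²)·7.9851] / (0.1755·√7.9851)
   = [0.560020 + 0.251532] / 0.495926 = 1.636435
d₂ = d₁ − σ√T = 1.636435 − 0.495926 = 1.140509
risk-neutral PD = N(−d₂) = N(-1.140509) = 0.127037

PD=0.1270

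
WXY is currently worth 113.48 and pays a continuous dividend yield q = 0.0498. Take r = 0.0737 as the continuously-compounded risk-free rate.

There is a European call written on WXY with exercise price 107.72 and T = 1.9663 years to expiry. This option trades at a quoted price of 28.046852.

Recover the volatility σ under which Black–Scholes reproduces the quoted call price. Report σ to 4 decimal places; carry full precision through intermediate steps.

sigma = 0.4234

At σ = 0.4234 the Black–Scholes value reproduces the quote:
σ√T = 0.4234·√1.9663 = 0.593712
d₁ = (ln(S/K) + (r−q+σ²/2)T) / (σ√T) = (ln(113.48/107.72) + (0.0737−0.0498+0.4234²/2)·1.9663) / 0.593712 = (0.052091 + 0.223241) / 0.593712 = 0.463748
d₂ = d₁ − σ√T = 0.463748 − 0.593712 = -0.129964
e^{−rT} = 0.865095
e^{−qT} = 0.906720
N(d₁) = 0.678586,  N(d₂) = 0.448298
V = S·e^{−qT}·N(d₁) − K·e^{−rT}·N(d₂) = 69.822806 − 41.775954 = 28.046852 (the observed quote) — the price is monotone increasing in volatility, hence this σ is the only solution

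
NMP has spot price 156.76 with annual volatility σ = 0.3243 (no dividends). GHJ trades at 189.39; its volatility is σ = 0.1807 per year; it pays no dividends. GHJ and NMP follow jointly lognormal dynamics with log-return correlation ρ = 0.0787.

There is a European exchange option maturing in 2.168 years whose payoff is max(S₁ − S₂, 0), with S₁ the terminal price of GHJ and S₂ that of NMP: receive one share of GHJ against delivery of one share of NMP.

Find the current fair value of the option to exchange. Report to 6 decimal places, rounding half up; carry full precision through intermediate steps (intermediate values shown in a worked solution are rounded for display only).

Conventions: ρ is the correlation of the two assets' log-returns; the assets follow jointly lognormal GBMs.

σ_eff = √(σ₁² + σ₂² − 2ρσ₁σ₂) = √(0.1807² + 0.3243² − 2·0.0787·0.1807·0.3243) = 0.358607
d₁ = (ln(S₁/S₂) + (q₂ − q₁ + σ_eff²/2)T) / (σ_eff√T) = (ln(189.39/156.76) + (0.0 − 0.0 + 0.064300)·2.168) / 0.528018 = 0.622126
d₂ = d₁ − σ_eff√T = 0.622126 − 0.528018 = 0.094108
N(d₁) = 0.733071,  N(d₂) = 0.537488
V = S₁·e^{−q₁T}·N(d₁) − S₂·e^{−q₂T}·N(d₂) = 138.836242 − 84.256689 = 54.579552
Key observation: r never enters — measured in units of NMP, the claim is a call on S₁/S₂ struck at 1, so only the dividend yields and σ_eff matter.

exchange price = 54.579552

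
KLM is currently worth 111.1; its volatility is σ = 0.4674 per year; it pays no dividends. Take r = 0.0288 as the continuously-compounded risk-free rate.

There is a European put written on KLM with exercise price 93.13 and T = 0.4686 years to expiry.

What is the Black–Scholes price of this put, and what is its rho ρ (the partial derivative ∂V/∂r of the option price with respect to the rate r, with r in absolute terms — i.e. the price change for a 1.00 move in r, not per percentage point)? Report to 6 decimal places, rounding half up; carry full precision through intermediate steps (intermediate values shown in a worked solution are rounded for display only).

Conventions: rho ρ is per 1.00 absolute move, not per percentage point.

price = 5.471788
ρ = -14.306403

σ√T = 0.4674·√0.4686 = 0.319956
d₁ = (ln(S/K) + (r+σ²/2)T) / (σ√T) = (ln(111.1/93.13) + (0.0288+0.4674²/2)·0.4686) / 0.319956 = (0.176434 + 0.064682) / 0.319956 = 0.753591
d₂ = d₁ − σ√T = 0.753591 − 0.319956 = 0.433636
e^{−rT} = 0.986595
N(−d₁) = 0.225547,  N(−d₂) = 0.332277
Put price V = K·e^{−rT}·N(−d₂) − S·N(−d₁) = 30.530096 − 25.058309 = 5.471788
ρ = −K·T·e^{−rT}·N(−d₂) = -14.306403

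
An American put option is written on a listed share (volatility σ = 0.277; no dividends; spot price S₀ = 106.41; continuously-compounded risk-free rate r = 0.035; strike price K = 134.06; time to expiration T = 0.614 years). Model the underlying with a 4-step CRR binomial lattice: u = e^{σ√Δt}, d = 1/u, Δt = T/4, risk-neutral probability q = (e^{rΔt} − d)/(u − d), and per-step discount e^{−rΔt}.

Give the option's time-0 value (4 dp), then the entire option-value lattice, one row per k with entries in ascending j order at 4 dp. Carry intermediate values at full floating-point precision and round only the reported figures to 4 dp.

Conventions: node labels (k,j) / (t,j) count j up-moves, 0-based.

price = 28.1257
tree:
28.1257
38.5937 17.8639
48.4119 27.6500 8.1792
57.2203 38.5937 15.4518 0.9270
65.1228 48.4119 27.6500 1.8553 0.0000

Δt=0.15350, u=1.11463, d=0.89716, q=0.49767, disc=e^(-rΔt)=0.99464
k=4 terminal: V=max(K-S,0) → 65.1228 48.4119 27.6500 1.8553 0.0000
k=3: j=0 S=76.8397 intr=57.2203 cont=56.5020 V=57.2203[EX]; j=1 S=95.4663 intr=38.5937 cont=37.8754 V=38.5937[EX]; j=2 S=118.6082 intr=15.4518 cont=14.7335 V=15.4518[EX]; j=3 S=147.3599 intr=0.0000 cont=0.9270 V=0.9270[hold]
k=2: j=0 S=85.6481 intr=48.4119 cont=47.6936 V=48.4119[EX]; j=1 S=106.4100 intr=27.6500 cont=26.9317 V=27.6500[EX]; j=2 S=132.2047 intr=1.8553 cont=8.1792 V=8.1792[hold]
k=1: j=0 S=95.4663 intr=38.5937 cont=37.8754 V=38.5937[EX]; j=1 S=118.6082 intr=15.4518 cont=17.8639 V=17.8639[hold]
k=0: j=0 S=106.4100 intr=27.6500 cont=28.1257 V=28.1257[hold]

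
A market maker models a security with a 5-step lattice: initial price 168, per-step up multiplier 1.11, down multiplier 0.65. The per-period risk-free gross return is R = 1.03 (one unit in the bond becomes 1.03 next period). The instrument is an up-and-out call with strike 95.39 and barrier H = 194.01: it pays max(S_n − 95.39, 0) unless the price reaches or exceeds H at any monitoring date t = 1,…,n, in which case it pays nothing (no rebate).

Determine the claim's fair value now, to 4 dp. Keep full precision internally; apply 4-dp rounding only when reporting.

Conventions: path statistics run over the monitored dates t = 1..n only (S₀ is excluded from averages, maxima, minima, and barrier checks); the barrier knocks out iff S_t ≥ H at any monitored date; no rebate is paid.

No-arbitrage gives p* = (R−d)/(u−d) = 0.8261: enumerate every path, weight its payoff by its p*-probability, and discount by R^5.
Enumerate all 2^5 = 32 price paths (U = up ×1.11, D = down ×0.65); each path with k up-moves has probability p*^k·(1−p*)^(5−k).
DDDDD: M=109.2000, payoff=0.0000, prob=0.000159
UDDDD: M=186.4800, payoff=0.0000, prob=0.000756
DUDDD: M=121.2120, payoff=0.0000, prob=0.000756
UUDDD: M=206.9928, payoff=0.0000, prob=0.003590
DDUDD: M=109.2000, payoff=0.0000, prob=0.000756
UDUDD: M=186.4800, payoff=0.0000, prob=0.003590
DUUDD: M=134.5453, payoff=0.0000, prob=0.003590
UUUDD: M=229.7620, payoff=0.0000, prob=0.017051
DDDUD: M=109.2000, payoff=0.0000, prob=0.000756
UDDUD: M=186.4800, payoff=0.0000, prob=0.003590
DUDUD: M=121.2120, payoff=0.0000, prob=0.003590
UUDUD: M=206.9928, payoff=0.0000, prob=0.017051
DDUUD: M=109.2000, payoff=0.0000, prob=0.003590
UDUUD: M=186.4800, payoff=1.6844, prob=0.017051
DUUUD: M=149.3453, payoff=1.6844, prob=0.017051
UUUUD: M=255.0358, payoff=0.0000, prob=0.080991
DDDDU: M=109.2000, payoff=0.0000, prob=0.000756
UDDDU: M=186.4800, payoff=0.0000, prob=0.003590
DUDDU: M=121.2120, payoff=0.0000, prob=0.003590
UUDDU: M=206.9928, payoff=0.0000, prob=0.017051
DDUDU: M=109.2000, payoff=0.0000, prob=0.003590
UDUDU: M=186.4800, payoff=1.6844, prob=0.017051
DUUDU: M=134.5453, payoff=1.6844, prob=0.017051
UUUDU: M=229.7620, payoff=0.0000, prob=0.080991
DDDUU: M=109.2000, payoff=0.0000, prob=0.003590
UDDUU: M=186.4800, payoff=1.6844, prob=0.017051
DUDUU: M=121.2120, payoff=1.6844, prob=0.017051
UUDUU: M=206.9928, payoff=0.0000, prob=0.080991
DDUUU: M=109.2000, payoff=1.6844, prob=0.017051
UDUUU: M=186.4800, payoff=70.3833, prob=0.080991
DUUUU: M=165.7733, payoff=70.3833, prob=0.080991
UUUUU: M=283.0898, payoff=0.0000, prob=0.384706
Price = Σ prob·payoff / R^5 = 11.601832 / 1.159274 = 10.0078

price = 10.0078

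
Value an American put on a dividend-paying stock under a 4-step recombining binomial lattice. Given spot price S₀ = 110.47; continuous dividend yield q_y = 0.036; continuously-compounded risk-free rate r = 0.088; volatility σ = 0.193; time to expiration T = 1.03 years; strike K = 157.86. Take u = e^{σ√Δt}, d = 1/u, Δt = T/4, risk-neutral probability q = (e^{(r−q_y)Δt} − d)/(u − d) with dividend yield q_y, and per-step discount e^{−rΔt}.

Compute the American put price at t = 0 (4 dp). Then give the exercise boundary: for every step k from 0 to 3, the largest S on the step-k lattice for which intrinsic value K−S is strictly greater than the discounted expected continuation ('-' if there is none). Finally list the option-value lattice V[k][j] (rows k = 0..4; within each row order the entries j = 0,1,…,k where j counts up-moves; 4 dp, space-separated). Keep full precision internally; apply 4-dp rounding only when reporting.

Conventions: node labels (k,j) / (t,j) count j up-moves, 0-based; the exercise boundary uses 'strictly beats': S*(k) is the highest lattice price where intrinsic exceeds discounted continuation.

Δt=0.25750, u=1.10289, d=0.90671, q=0.54425, disc=e^(-rΔt)=0.97759
k=4 terminal: V=max(K-S,0) → 83.1961 67.0408 47.3900 23.4873 0.0000
k=3: j=0 S=82.3463 intr=75.5137 cont=72.7366 V=75.5137[EX]; j=1 S=100.1638 intr=57.6962 cont=55.0835 V=57.6962[EX]; j=2 S=121.8366 intr=36.0234 cont=33.6107 V=36.0234[EX]; j=3 S=148.1988 intr=9.6612 cont=10.4646 V=10.4646[hold]  S*(3)=121.8366
k=2: j=0 S=90.8192 intr=67.0408 cont=64.3420 V=67.0408[EX]; j=1 S=110.4700 intr=47.3900 cont=44.8724 V=47.3900[EX]; j=2 S=134.3727 intr=23.4873 cont=21.6177 V=23.4873[EX]  S*(2)=134.3727
k=1: j=0 S=100.1638 intr=57.6962 cont=55.0835 V=57.6962[EX]; j=1 S=121.8366 intr=36.0234 cont=33.6107 V=36.0234[EX]  S*(1)=121.8366
k=0: j=0 S=110.4700 intr=47.3900 cont=44.8724 V=47.3900[EX]  S*(0)=110.4700

price = 47.3900
boundary = 110.4700 121.8366 134.3727 121.8366
tree:
47.3900
57.6962 36.0234
67.0408 47.3900 23.4873
75.5137 57.6962 36.0234 10.4646
83.1961 67.0408 47.3900 23.4873 0.0000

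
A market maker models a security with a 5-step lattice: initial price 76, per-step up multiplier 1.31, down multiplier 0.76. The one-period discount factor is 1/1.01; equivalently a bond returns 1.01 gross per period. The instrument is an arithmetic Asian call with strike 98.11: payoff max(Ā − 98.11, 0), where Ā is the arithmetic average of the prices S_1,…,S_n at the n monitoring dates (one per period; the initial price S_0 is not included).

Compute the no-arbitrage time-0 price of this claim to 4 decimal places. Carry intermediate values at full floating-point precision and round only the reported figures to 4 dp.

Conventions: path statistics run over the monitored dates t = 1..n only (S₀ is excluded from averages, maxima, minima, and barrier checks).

price = 6.2553

With p* = (R−d)/(u−d) = 0.4545, sum probability × payoff across the paths and divide by R^5.
Enumerate all 2^5 = 32 price paths (U = up ×1.31, D = down ×0.76); each path with k up-moves has probability p*^k·(1−p*)^(5−k).
DDDDD: Ā=35.9290, payoff=0.0000, prob=0.048283
UDDDD: Ā=61.9303, payoff=0.0000, prob=0.040236
DUDDD: Ā=53.5703, payoff=0.0000, prob=0.040236
UUDDD: Ā=92.3382, payoff=0.0000, prob=0.033530
DDUDD: Ā=47.2167, payoff=0.0000, prob=0.040236
UDUDD: Ā=81.3866, payoff=0.0000, prob=0.033530
DUUDD: Ā=73.0266, payoff=0.0000, prob=0.033530
UUUDD: Ā=125.8748, payoff=27.7648, prob=0.027941
DDDUD: Ā=42.3879, payoff=0.0000, prob=0.040236
UDDUD: Ā=73.0634, payoff=0.0000, prob=0.033530
DUDUD: Ā=64.7034, payoff=0.0000, prob=0.033530
UUDUD: Ā=111.5282, payoff=13.4182, prob=0.027941
DDUUD: Ā=58.3498, payoff=0.0000, prob=0.033530
UDUUD: Ā=100.5766, payoff=2.4666, prob=0.027941
DUUUD: Ā=92.2166, payoff=0.0000, prob=0.027941
UUUUD: Ā=158.9523, payoff=60.8423, prob=0.023285
DDDDU: Ā=38.7181, payoff=0.0000, prob=0.040236
UDDDU: Ā=66.7377, payoff=0.0000, prob=0.033530
DUDDU: Ā=58.3777, payoff=0.0000, prob=0.033530
UUDDU: Ā=100.6248, payoff=2.5148, prob=0.027941
DDUDU: Ā=52.0241, payoff=0.0000, prob=0.033530
UDUDU: Ā=89.6732, payoff=0.0000, prob=0.027941
DUUDU: Ā=81.3132, payoff=0.0000, prob=0.027941
UUUDU: Ā=140.1583, payoff=42.0483, prob=0.023285
DDDUU: Ā=47.1954, payoff=0.0000, prob=0.033530
UDDUU: Ā=81.3500, payoff=0.0000, prob=0.027941
DUDUU: Ā=72.9900, payoff=0.0000, prob=0.027941
UUDUU: Ā=125.8117, payoff=27.7017, prob=0.023285
DDUUU: Ā=66.6364, payoff=0.0000, prob=0.027941
UDUUU: Ā=114.8601, payoff=16.7501, prob=0.023285
DUUUU: Ā=106.5001, payoff=8.3901, prob=0.023285
UUUUU: Ā=183.5725, payoff=85.4625, prob=0.019404
Price = Σ prob·payoff / R^5 = 6.574359 / 1.051010 = 6.2553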